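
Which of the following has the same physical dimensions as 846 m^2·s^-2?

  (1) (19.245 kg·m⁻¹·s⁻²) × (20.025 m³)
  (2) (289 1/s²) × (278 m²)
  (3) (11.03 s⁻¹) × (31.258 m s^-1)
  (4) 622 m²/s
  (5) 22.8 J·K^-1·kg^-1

(2)

Reference: m²·s⁻².
Each option:
  (1) [kg·m⁻¹·s⁻²] · [m³] = kg·m²·s⁻²
  (2) [s⁻²] · [m²] = m²·s⁻²  ← same
  (3) [s⁻¹] · [m·s⁻¹] = m·s⁻²
  (4) m²·s⁻¹
  (5) J·kg⁻¹·K⁻¹ = N·m·kg⁻¹·K⁻¹ = m²·s⁻²·K⁻¹
Only (2) matches m²·s⁻².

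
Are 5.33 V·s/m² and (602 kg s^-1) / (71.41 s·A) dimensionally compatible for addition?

Work out the base dimensions of each:
  5.33 V·s/m²:  V·s·m⁻² = J·C⁻¹·s·m⁻² = kg·s⁻²·A⁻¹
  (602 kg s^-1) / (71.41 s·A):  [kg·s⁻¹] / [s·A] = kg·s⁻²·A⁻¹
Both are kg·s⁻²·A⁻¹, so they have the same dimensions and can be added.

Yes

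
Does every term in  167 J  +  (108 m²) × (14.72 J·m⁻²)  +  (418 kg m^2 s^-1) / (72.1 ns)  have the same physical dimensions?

Reduce each to base SI dimensions:
  167 J:  J = N·m = kg·m²·s⁻²
  (108 m²) × (14.72 J·m⁻²):  [m²] · [kg·s⁻²] = kg·m²·s⁻²
  (418 kg m^2 s^-1) / (72.1 ns):  [kg·m²·s⁻¹] / [s] = kg·m²·s⁻²
Every term reduces to kg·m²·s⁻².

Yes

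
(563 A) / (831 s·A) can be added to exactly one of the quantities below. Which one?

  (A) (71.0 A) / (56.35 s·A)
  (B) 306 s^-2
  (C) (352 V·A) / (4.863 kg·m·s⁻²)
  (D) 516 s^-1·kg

Reference: [A] / [s·A] = s⁻¹.
Each option:
  (A) [A] / [s·A] = s⁻¹  ← same
  (B) s⁻²
  (C) [kg·m²·s⁻³] / [kg·m·s⁻²] = m·s⁻¹
  (D) kg·s⁻¹
Only (A) matches s⁻¹.

(A)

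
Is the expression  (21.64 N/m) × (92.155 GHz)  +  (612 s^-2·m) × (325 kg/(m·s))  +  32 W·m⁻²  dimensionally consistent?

Yes

Work out the base dimensions of each:
  (21.64 N/m) × (92.155 GHz):  [kg·s⁻²] · [s⁻¹] = kg·s⁻³
  (612 s^-2·m) × (325 kg/(m·s)):  [m·s⁻²] · [kg·m⁻¹·s⁻¹] = kg·s⁻³
  32 W·m⁻²:  W·m⁻² = J·s⁻¹·m⁻² = kg·s⁻³
Every term reduces to kg·s⁻³.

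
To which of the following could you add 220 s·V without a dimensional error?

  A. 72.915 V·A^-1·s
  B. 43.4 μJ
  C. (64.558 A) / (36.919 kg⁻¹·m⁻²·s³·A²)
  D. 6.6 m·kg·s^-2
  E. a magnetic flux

E.

Reference: V·s = J·C⁻¹·s = kg·m²·s⁻²·A⁻¹.
Each option:
  A. V·s·A⁻¹ = J·C⁻¹·s·A⁻¹ = kg·m²·s⁻²·A⁻²
  B. J = N·m = kg·m²·s⁻²
  C. [A] / [kg⁻¹·m⁻²·s³·A²] = kg·m²·s⁻³·A⁻¹
  D. kg·m·s⁻²
  E. [magnetic flux] = kg·m²·s⁻²·A⁻¹  ← same
Only E. matches kg·m²·s⁻²·A⁻¹.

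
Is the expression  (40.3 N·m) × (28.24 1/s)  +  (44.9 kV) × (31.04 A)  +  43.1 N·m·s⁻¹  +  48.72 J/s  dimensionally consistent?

Expand each in SI base units:
  (40.3 N·m) × (28.24 1/s):  [kg·m²·s⁻²] · [s⁻¹] = kg·m²·s⁻³
  (44.9 kV) × (31.04 A):  [kg·m²·s⁻³·A⁻¹] · [A] = kg·m²·s⁻³
  43.1 N·m·s⁻¹:  N·m·s⁻¹ = kg·m·s⁻²·m·s⁻¹ = kg·m²·s⁻³
  48.72 J/s:  J·s⁻¹ = N·m·s⁻¹ = kg·m²·s⁻³
Every term reduces to kg·m²·s⁻³.

Yes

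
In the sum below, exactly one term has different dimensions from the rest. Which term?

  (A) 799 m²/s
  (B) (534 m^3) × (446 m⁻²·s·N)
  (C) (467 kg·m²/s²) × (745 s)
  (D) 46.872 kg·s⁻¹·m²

(A)

Dimensions:
  (A) m²·s⁻¹
  (B) [m³] · [kg·m⁻¹·s⁻¹] = kg·m²·s⁻¹
  (C) [kg·m²·s⁻²] · [s] = kg·m²·s⁻¹
  (D) kg·m²·s⁻¹
All reduce to kg·m²·s⁻¹ except (A), which is m²·s⁻¹.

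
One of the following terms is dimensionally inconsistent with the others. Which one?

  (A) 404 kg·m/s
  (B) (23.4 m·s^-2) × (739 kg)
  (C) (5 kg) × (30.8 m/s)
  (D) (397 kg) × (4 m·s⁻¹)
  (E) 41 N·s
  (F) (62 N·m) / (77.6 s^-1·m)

(B)

Reduce each to base SI dimensions:
  (A) kg·m·s⁻¹
  (B) [m·s⁻²] · [kg] = kg·m·s⁻²
  (C) [kg] · [m·s⁻¹] = kg·m·s⁻¹
  (D) [kg] · [m·s⁻¹] = kg·m·s⁻¹
  (E) N·s = kg·m·s⁻²·s = kg·m·s⁻¹
  (F) [kg·m²·s⁻²] / [m·s⁻¹] = kg·m·s⁻¹
All reduce to kg·m·s⁻¹ except (B), which is kg·m·s⁻².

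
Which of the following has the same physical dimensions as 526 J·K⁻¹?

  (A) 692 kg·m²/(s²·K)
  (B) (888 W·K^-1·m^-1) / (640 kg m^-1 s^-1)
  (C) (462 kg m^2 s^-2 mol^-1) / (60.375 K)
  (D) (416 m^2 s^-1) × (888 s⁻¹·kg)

(A)

Reference: J·K⁻¹ = N·m·K⁻¹ = kg·m²·s⁻²·K⁻¹.
Each option:
  (A) kg·m²·s⁻²·K⁻¹  ← same
  (B) [kg·m·s⁻³·K⁻¹] / [kg·m⁻¹·s⁻¹] = m²·s⁻²·K⁻¹
  (C) [kg·m²·s⁻²·mol⁻¹] / [K] = kg·m²·s⁻²·K⁻¹·mol⁻¹
  (D) [m²·s⁻¹] · [kg·s⁻¹] = kg·m²·s⁻²
Only (A) matches kg·m²·s⁻²·K⁻¹.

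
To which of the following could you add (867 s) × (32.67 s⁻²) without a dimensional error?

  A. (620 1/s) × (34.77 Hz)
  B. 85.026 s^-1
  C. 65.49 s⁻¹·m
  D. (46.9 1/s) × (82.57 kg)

B.

Reference: [s] · [s⁻²] = s⁻¹.
Each option:
  A. [s⁻¹] · [s⁻¹] = s⁻²
  B. s⁻¹  ← same
  C. m·s⁻¹
  D. [s⁻¹] · [kg] = kg·s⁻¹
Only B. matches s⁻¹.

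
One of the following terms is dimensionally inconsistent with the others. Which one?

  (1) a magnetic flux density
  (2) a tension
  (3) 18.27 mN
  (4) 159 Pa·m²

(1)

Dimensions:
  (1) [magnetic flux density] = kg·s⁻²·A⁻¹
  (2) [tension] = kg·m·s⁻²
  (3) N = kg·m·s⁻²
  (4) Pa·m² = N·m⁻²·m² = kg·m·s⁻²
All reduce to kg·m·s⁻² except (1), which is kg·s⁻²·A⁻¹.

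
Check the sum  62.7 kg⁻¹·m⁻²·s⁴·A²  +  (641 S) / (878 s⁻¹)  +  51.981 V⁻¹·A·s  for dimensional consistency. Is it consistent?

Work out the base dimensions of each:
  62.7 kg⁻¹·m⁻²·s⁴·A²:  kg⁻¹·m⁻²·s⁴·A²
  (641 S) / (878 s⁻¹):  [kg⁻¹·m⁻²·s³·A²] / [s⁻¹] = kg⁻¹·m⁻²·s⁴·A²
  51.981 V⁻¹·A·s:  A·s·V⁻¹ = A·s·(J·C⁻¹)⁻¹ = kg⁻¹·m⁻²·s⁴·A²
Every term reduces to kg⁻¹·m⁻²·s⁴·A².

Yes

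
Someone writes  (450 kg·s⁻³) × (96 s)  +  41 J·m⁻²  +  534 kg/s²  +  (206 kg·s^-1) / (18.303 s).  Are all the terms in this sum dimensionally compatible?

Expand each in SI base units:
  (450 kg·s⁻³) × (96 s):  [kg·s⁻³] · [s] = kg·s⁻²
  41 J·m⁻²:  J·m⁻² = N·m·m⁻² = kg·s⁻²
  534 kg/s²:  kg·s⁻²
  (206 kg·s^-1) / (18.303 s):  [kg·s⁻¹] / [s] = kg·s⁻²
Every term reduces to kg·s⁻².

Yes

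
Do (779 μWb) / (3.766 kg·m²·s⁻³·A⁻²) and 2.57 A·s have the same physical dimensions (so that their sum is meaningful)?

Dimensions:
  (779 μWb) / (3.766 kg·m²·s⁻³·A⁻²):  [kg·m²·s⁻²·A⁻¹] / [kg·m²·s⁻³·A⁻²] = s·A
  2.57 A·s:  A·s = s·A
Both are s·A, so they have the same dimensions and can be added.

Yes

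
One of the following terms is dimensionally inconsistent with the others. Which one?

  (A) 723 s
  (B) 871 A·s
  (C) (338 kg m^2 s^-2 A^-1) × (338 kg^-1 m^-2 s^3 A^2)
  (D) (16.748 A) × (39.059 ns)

Dimensions:
  (A) s
  (B) A·s = s·A
  (C) [kg·m²·s⁻²·A⁻¹] · [kg⁻¹·m⁻²·s³·A²] = s·A
  (D) [A] · [s] = s·A
All reduce to s·A except (A), which is s.

(A)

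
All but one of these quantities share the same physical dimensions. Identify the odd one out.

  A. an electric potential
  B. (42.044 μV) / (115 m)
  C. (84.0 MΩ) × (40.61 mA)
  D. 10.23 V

Expand each in SI base units:
  A. [electric potential] = kg·m²·s⁻³·A⁻¹
  B. [kg·m²·s⁻³·A⁻¹] / [m] = kg·m·s⁻³·A⁻¹
  C. [kg·m²·s⁻³·A⁻²] · [A] = kg·m²·s⁻³·A⁻¹
  D. V = J·C⁻¹ = kg·m²·s⁻³·A⁻¹
All reduce to kg·m²·s⁻³·A⁻¹ except B., which is kg·m·s⁻³·A⁻¹.

B.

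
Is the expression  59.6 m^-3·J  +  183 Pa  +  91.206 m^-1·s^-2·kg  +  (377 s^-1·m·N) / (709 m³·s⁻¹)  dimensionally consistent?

Yes

Work out the base dimensions of each:
  59.6 m^-3·J:  J·m⁻³ = N·m·m⁻³ = kg·m⁻¹·s⁻²
  183 Pa:  Pa = N·m⁻² = kg·m⁻¹·s⁻²
  91.206 m^-1·s^-2·kg:  kg·m⁻¹·s⁻²
  (377 s^-1·m·N) / (709 m³·s⁻¹):  [kg·m²·s⁻³] / [m³·s⁻¹] = kg·m⁻¹·s⁻²
Every term reduces to kg·m⁻¹·s⁻².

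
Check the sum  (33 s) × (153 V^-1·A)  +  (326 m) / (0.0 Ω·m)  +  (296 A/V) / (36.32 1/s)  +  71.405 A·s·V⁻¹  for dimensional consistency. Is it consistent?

In SI base units:
  (33 s) × (153 V^-1·A):  [s] · [kg⁻¹·m⁻²·s³·A²] = kg⁻¹·m⁻²·s⁴·A²
  (326 m) / (0.0 Ω·m):  [m] / [kg·m³·s⁻³·A⁻²] = kg⁻¹·m⁻²·s³·A²
  (296 A/V) / (36.32 1/s):  [kg⁻¹·m⁻²·s³·A²] / [s⁻¹] = kg⁻¹·m⁻²·s⁴·A²
  71.405 A·s·V⁻¹:  A·s·V⁻¹ = A·s·(J·C⁻¹)⁻¹ = kg⁻¹·m⁻²·s⁴·A²
The terms do not share a single dimension (kg⁻¹·m⁻²·s³·A² vs kg⁻¹·m⁻²·s⁴·A²).

No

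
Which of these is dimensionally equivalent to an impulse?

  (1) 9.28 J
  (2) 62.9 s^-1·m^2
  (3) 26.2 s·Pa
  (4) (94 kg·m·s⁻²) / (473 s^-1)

(4)

Reference: [impulse] = kg·m·s⁻¹.
Each option:
  (1) J = N·m = kg·m²·s⁻²
  (2) m²·s⁻¹
  (3) Pa·s = N·m⁻²·s = kg·m⁻¹·s⁻¹
  (4) [kg·m·s⁻²] / [s⁻¹] = kg·m·s⁻¹  ← same
Only (4) matches kg·m·s⁻¹.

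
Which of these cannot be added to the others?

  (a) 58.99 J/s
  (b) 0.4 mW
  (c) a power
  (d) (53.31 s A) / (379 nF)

(d)

Work out the base dimensions of each:
  (a) J·s⁻¹ = N·m·s⁻¹ = kg·m²·s⁻³
  (b) W = J·s⁻¹ = kg·m²·s⁻³
  (c) [power] = kg·m²·s⁻³
  (d) [s·A] / [kg⁻¹·m⁻²·s⁴·A²] = kg·m²·s⁻³·A⁻¹
All reduce to kg·m²·s⁻³ except (d), which is kg·m²·s⁻³·A⁻¹.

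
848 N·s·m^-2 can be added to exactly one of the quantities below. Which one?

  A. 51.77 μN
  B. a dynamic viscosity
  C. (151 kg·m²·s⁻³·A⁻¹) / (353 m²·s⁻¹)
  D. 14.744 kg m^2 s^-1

Reference: N·s·m⁻² = kg·m·s⁻²·s·m⁻² = kg·m⁻¹·s⁻¹.
Each option:
  A. N = kg·m·s⁻²
  B. [dynamic viscosity] = kg·m⁻¹·s⁻¹  ← same
  C. [kg·m²·s⁻³·A⁻¹] / [m²·s⁻¹] = kg·s⁻²·A⁻¹
  D. kg·m²·s⁻¹
Only B. matches kg·m⁻¹·s⁻¹.

B.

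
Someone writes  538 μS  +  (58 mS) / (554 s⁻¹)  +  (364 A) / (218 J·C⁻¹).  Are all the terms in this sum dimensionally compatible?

No

Dimensions:
  538 μS:  S = Ω⁻¹ = kg⁻¹·m⁻²·s³·A²
  (58 mS) / (554 s⁻¹):  [kg⁻¹·m⁻²·s³·A²] / [s⁻¹] = kg⁻¹·m⁻²·s⁴·A²
  (364 A) / (218 J·C⁻¹):  [A] / [kg·m²·s⁻³·A⁻¹] = kg⁻¹·m⁻²·s³·A²
The terms do not share a single dimension (kg⁻¹·m⁻²·s³·A² vs kg⁻¹·m⁻²·s⁴·A²).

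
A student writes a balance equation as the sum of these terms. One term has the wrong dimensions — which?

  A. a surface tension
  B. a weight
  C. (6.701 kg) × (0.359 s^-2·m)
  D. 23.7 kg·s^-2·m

Expand each in SI base units:
  A. [surface tension] = kg·s⁻²
  B. [weight] = kg·m·s⁻²
  C. [kg] · [m·s⁻²] = kg·m·s⁻²
  D. kg·m·s⁻²
All reduce to kg·m·s⁻² except A., which is kg·s⁻².

A.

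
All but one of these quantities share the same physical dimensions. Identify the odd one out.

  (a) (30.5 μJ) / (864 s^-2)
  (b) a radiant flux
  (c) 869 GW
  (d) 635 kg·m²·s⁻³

Expand each in SI base units:
  (a) [kg·m²·s⁻²] / [s⁻²] = kg·m²
  (b) [radiant flux] = kg·m²·s⁻³
  (c) W = J·s⁻¹ = kg·m²·s⁻³
  (d) kg·m²·s⁻³
All reduce to kg·m²·s⁻³ except (a), which is kg·m².

(a)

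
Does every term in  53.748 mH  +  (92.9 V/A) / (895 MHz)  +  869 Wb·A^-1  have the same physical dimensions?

Yes

Dimensions:
  53.748 mH:  H = V·s·A⁻¹ = kg·m²·s⁻²·A⁻²
  (92.9 V/A) / (895 MHz):  [kg·m²·s⁻³·A⁻²] / [s⁻¹] = kg·m²·s⁻²·A⁻²
  869 Wb·A^-1:  Wb·A⁻¹ = V·s·A⁻¹ = kg·m²·s⁻²·A⁻²
Every term reduces to kg·m²·s⁻²·A⁻².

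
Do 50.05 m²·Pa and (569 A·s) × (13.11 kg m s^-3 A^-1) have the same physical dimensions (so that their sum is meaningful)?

Yes

Dimensions:
  50.05 m²·Pa:  Pa·m² = N·m⁻²·m² = kg·m·s⁻²
  (569 A·s) × (13.11 kg m s^-3 A^-1):  [s·A] · [kg·m·s⁻³·A⁻¹] = kg·m·s⁻²
Both are kg·m·s⁻², so they have the same dimensions and can be added.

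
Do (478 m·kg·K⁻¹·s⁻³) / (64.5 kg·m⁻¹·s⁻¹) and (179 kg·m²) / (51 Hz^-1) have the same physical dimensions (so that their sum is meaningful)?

No

Reduce each to base SI dimensions:
  (478 m·kg·K⁻¹·s⁻³) / (64.5 kg·m⁻¹·s⁻¹):  [kg·m·s⁻³·K⁻¹] / [kg·m⁻¹·s⁻¹] = m²·s⁻²·K⁻¹
  (179 kg·m²) / (51 Hz^-1):  [kg·m²] / [s] = kg·m²·s⁻¹
m²·s⁻²·K⁻¹ ≠ kg·m²·s⁻¹, so they cannot be added.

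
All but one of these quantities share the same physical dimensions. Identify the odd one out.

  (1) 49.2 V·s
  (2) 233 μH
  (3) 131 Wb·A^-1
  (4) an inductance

Reduce each to base SI dimensions:
  (1) V·s = J·C⁻¹·s = kg·m²·s⁻²·A⁻¹
  (2) H = V·s·A⁻¹ = kg·m²·s⁻²·A⁻²
  (3) Wb·A⁻¹ = V·s·A⁻¹ = kg·m²·s⁻²·A⁻²
  (4) [inductance] = kg·m²·s⁻²·A⁻²
All reduce to kg·m²·s⁻²·A⁻² except (1), which is kg·m²·s⁻²·A⁻¹.

(1)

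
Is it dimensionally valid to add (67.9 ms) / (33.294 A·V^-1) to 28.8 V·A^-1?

No

Work out the base dimensions of each:
  (67.9 ms) / (33.294 A·V^-1):  [s] / [kg⁻¹·m⁻²·s³·A²] = kg·m²·s⁻²·A⁻²
  28.8 V·A^-1:  V·A⁻¹ = J·C⁻¹·A⁻¹ = kg·m²·s⁻³·A⁻²
kg·m²·s⁻²·A⁻² ≠ kg·m²·s⁻³·A⁻², so they cannot be added.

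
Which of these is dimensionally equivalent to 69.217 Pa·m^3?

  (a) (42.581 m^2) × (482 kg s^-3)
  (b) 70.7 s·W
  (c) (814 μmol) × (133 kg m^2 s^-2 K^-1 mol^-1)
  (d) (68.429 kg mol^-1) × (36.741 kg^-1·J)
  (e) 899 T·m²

Reference: Pa·m³ = N·m⁻²·m³ = kg·m²·s⁻².
Each option:
  (a) [m²] · [kg·s⁻³] = kg·m²·s⁻³
  (b) W·s = J·s⁻¹·s = kg·m²·s⁻²  ← same
  (c) [mol] · [kg·m²·s⁻²·K⁻¹·mol⁻¹] = kg·m²·s⁻²·K⁻¹
  (d) [kg·mol⁻¹] · [m²·s⁻²] = kg·m²·s⁻²·mol⁻¹
  (e) T·m² = Wb·m⁻²·m² = kg·m²·s⁻²·A⁻¹
Only (b) matches kg·m²·s⁻².

(b)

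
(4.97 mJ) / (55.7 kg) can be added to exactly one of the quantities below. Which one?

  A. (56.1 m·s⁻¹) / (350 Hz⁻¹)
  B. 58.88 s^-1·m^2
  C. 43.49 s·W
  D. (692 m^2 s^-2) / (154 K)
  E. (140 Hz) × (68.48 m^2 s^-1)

E.

Reference: [kg·m²·s⁻²] / [kg] = m²·s⁻².
Each option:
  A. [m·s⁻¹] / [s] = m·s⁻²
  B. m²·s⁻¹
  C. W·s = J·s⁻¹·s = kg·m²·s⁻²
  D. [m²·s⁻²] / [K] = m²·s⁻²·K⁻¹
  E. [s⁻¹] · [m²·s⁻¹] = m²·s⁻²  ← same
Only E. matches m²·s⁻².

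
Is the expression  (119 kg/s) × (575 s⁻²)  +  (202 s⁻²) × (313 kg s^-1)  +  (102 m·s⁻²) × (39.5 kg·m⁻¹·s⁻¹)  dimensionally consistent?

Yes

Expand each in SI base units:
  (119 kg/s) × (575 s⁻²):  [kg·s⁻¹] · [s⁻²] = kg·s⁻³
  (202 s⁻²) × (313 kg s^-1):  [s⁻²] · [kg·s⁻¹] = kg·s⁻³
  (102 m·s⁻²) × (39.5 kg·m⁻¹·s⁻¹):  [m·s⁻²] · [kg·m⁻¹·s⁻¹] = kg·s⁻³
Every term reduces to kg·s⁻³.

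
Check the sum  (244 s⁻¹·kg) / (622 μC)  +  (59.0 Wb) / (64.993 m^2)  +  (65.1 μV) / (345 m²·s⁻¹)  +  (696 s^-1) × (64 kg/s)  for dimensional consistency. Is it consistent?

No

In SI base units:
  (244 s⁻¹·kg) / (622 μC):  [kg·s⁻¹] / [s·A] = kg·s⁻²·A⁻¹
  (59.0 Wb) / (64.993 m^2):  [kg·m²·s⁻²·A⁻¹] / [m²] = kg·s⁻²·A⁻¹
  (65.1 μV) / (345 m²·s⁻¹):  [kg·m²·s⁻³·A⁻¹] / [m²·s⁻¹] = kg·s⁻²·A⁻¹
  (696 s^-1) × (64 kg/s):  [s⁻¹] · [kg·s⁻¹] = kg·s⁻²
The terms do not share a single dimension (kg·s⁻² vs kg·s⁻²·A⁻¹).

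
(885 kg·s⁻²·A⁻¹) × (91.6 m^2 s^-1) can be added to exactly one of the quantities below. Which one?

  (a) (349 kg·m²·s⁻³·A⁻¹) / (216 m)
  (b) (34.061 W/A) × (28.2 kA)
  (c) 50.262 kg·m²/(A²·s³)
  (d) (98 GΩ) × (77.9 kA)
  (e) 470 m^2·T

Reference: [kg·s⁻²·A⁻¹] · [m²·s⁻¹] = kg·m²·s⁻³·A⁻¹.
Each option:
  (a) [kg·m²·s⁻³·A⁻¹] / [m] = kg·m·s⁻³·A⁻¹
  (b) [kg·m²·s⁻³·A⁻¹] · [A] = kg·m²·s⁻³
  (c) kg·m²·s⁻³·A⁻²
  (d) [kg·m²·s⁻³·A⁻²] · [A] = kg·m²·s⁻³·A⁻¹  ← same
  (e) T·m² = Wb·m⁻²·m² = kg·m²·s⁻²·A⁻¹
Only (d) matches kg·m²·s⁻³·A⁻¹.

(d)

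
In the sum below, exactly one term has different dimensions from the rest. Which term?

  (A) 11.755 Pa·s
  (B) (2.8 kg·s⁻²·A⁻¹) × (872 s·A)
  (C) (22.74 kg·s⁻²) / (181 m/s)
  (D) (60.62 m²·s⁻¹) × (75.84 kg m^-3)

Dimensions:
  (A) Pa·s = N·m⁻²·s = kg·m⁻¹·s⁻¹
  (B) [kg·s⁻²·A⁻¹] · [s·A] = kg·s⁻¹
  (C) [kg·s⁻²] / [m·s⁻¹] = kg·m⁻¹·s⁻¹
  (D) [m²·s⁻¹] · [kg·m⁻³] = kg·m⁻¹·s⁻¹
All reduce to kg·m⁻¹·s⁻¹ except (B), which is kg·s⁻¹.

(B)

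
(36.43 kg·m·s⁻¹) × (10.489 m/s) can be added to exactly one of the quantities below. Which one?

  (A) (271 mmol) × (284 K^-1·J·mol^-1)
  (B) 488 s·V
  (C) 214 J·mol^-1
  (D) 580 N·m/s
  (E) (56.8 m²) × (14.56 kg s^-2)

(E)

Reference: [kg·m·s⁻¹] · [m·s⁻¹] = kg·m²·s⁻².
Each option:
  (A) [mol] · [kg·m²·s⁻²·K⁻¹·mol⁻¹] = kg·m²·s⁻²·K⁻¹
  (B) V·s = J·C⁻¹·s = kg·m²·s⁻²·A⁻¹
  (C) J·mol⁻¹ = N·m·mol⁻¹ = kg·m²·s⁻²·mol⁻¹
  (D) N·m·s⁻¹ = kg·m·s⁻²·m·s⁻¹ = kg·m²·s⁻³
  (E) [m²] · [kg·s⁻²] = kg·m²·s⁻²  ← same
Only (E) matches kg·m²·s⁻².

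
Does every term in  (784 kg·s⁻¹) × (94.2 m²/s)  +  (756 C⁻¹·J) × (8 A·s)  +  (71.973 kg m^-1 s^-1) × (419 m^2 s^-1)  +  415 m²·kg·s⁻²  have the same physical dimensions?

In SI base units:
  (784 kg·s⁻¹) × (94.2 m²/s):  [kg·s⁻¹] · [m²·s⁻¹] = kg·m²·s⁻²
  (756 C⁻¹·J) × (8 A·s):  [kg·m²·s⁻³·A⁻¹] · [s·A] = kg·m²·s⁻²
  (71.973 kg m^-1 s^-1) × (419 m^2 s^-1):  [kg·m⁻¹·s⁻¹] · [m²·s⁻¹] = kg·m·s⁻²
  415 m²·kg·s⁻²:  kg·m²·s⁻²
The terms do not share a single dimension (kg·m²·s⁻² vs kg·m·s⁻²).

No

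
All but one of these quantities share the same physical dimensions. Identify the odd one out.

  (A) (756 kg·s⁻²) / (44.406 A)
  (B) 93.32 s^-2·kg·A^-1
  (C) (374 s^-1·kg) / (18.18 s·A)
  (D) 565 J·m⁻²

(D)

In SI base units:
  (A) [kg·s⁻²] / [A] = kg·s⁻²·A⁻¹
  (B) kg·s⁻²·A⁻¹
  (C) [kg·s⁻¹] / [s·A] = kg·s⁻²·A⁻¹
  (D) J·m⁻² = N·m·m⁻² = kg·s⁻²
All reduce to kg·s⁻²·A⁻¹ except (D), which is kg·s⁻².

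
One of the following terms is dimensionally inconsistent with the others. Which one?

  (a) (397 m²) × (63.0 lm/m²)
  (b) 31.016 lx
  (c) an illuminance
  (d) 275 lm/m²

Work out the base dimensions of each:
  (a) [m²] · [m⁻²·cd] = cd
  (b) lx = lm·m⁻² = m⁻²·cd
  (c) [illuminance] = m⁻²·cd
  (d) lm·m⁻² = cd·m⁻² = m⁻²·cd
All reduce to m⁻²·cd except (a), which is cd.

(a)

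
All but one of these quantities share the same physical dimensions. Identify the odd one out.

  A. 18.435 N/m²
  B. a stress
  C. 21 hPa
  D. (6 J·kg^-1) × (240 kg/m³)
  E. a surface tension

E.

Expand each in SI base units:
  A. N·m⁻² = kg·m·s⁻²·m⁻² = kg·m⁻¹·s⁻²
  B. [stress] = kg·m⁻¹·s⁻²
  C. Pa = N·m⁻² = kg·m⁻¹·s⁻²
  D. [m²·s⁻²] · [kg·m⁻³] = kg·m⁻¹·s⁻²
  E. [surface tension] = kg·s⁻²
All reduce to kg·m⁻¹·s⁻² except E., which is kg·s⁻².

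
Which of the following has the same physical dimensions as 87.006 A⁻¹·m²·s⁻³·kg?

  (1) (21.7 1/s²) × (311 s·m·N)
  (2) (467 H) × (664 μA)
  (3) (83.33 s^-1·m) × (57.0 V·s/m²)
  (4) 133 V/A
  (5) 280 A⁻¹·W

(5)

Reference: kg·m²·s⁻³·A⁻¹.
Each option:
  (1) [s⁻²] · [kg·m²·s⁻¹] = kg·m²·s⁻³
  (2) [kg·m²·s⁻²·A⁻²] · [A] = kg·m²·s⁻²·A⁻¹
  (3) [m·s⁻¹] · [kg·s⁻²·A⁻¹] = kg·m·s⁻³·A⁻¹
  (4) V·A⁻¹ = J·C⁻¹·A⁻¹ = kg·m²·s⁻³·A⁻²
  (5) W·A⁻¹ = J·s⁻¹·A⁻¹ = kg·m²·s⁻³·A⁻¹  ← same
Only (5) matches kg·m²·s⁻³·A⁻¹.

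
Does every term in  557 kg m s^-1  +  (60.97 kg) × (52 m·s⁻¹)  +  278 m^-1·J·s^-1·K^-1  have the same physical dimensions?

Work out the base dimensions of each:
  557 kg m s^-1:  kg·m·s⁻¹
  (60.97 kg) × (52 m·s⁻¹):  [kg] · [m·s⁻¹] = kg·m·s⁻¹
  278 m^-1·J·s^-1·K^-1:  J·s⁻¹·m⁻¹·K⁻¹ = N·m·s⁻¹·m⁻¹·K⁻¹ = kg·m·s⁻³·K⁻¹
The terms do not share a single dimension (kg·m·s⁻³·K⁻¹ vs kg·m·s⁻¹).

No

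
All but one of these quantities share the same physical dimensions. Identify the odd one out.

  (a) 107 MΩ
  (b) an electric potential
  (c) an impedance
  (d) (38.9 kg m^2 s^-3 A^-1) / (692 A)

Expand each in SI base units:
  (a) Ω = V·A⁻¹ = kg·m²·s⁻³·A⁻²
  (b) [electric potential] = kg·m²·s⁻³·A⁻¹
  (c) [impedance] = kg·m²·s⁻³·A⁻²
  (d) [kg·m²·s⁻³·A⁻¹] / [A] = kg·m²·s⁻³·A⁻²
All reduce to kg·m²·s⁻³·A⁻² except (b), which is kg·m²·s⁻³·A⁻¹.

(b)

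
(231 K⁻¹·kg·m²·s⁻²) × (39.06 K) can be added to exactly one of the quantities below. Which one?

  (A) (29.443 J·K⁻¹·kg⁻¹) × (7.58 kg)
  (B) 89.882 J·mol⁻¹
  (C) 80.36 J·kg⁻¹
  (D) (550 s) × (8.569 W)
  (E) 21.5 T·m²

(D)

Reference: [kg·m²·s⁻²·K⁻¹] · [K] = kg·m²·s⁻².
Each option:
  (A) [m²·s⁻²·K⁻¹] · [kg] = kg·m²·s⁻²·K⁻¹
  (B) J·mol⁻¹ = N·m·mol⁻¹ = kg·m²·s⁻²·mol⁻¹
  (C) J·kg⁻¹ = N·m·kg⁻¹ = m²·s⁻²
  (D) [s] · [kg·m²·s⁻³] = kg·m²·s⁻²  ← same
  (E) T·m² = Wb·m⁻²·m² = kg·m²·s⁻²·A⁻¹
Only (D) matches kg·m²·s⁻².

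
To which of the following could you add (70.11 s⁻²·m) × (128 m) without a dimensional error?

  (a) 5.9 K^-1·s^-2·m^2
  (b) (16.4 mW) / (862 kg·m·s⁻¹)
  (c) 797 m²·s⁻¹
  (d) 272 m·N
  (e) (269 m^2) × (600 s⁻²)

(e)

Reference: [m·s⁻²] · [m] = m²·s⁻².
Each option:
  (a) m²·s⁻²·K⁻¹
  (b) [kg·m²·s⁻³] / [kg·m·s⁻¹] = m·s⁻²
  (c) m²·s⁻¹
  (d) N·m = kg·m·s⁻²·m = kg·m²·s⁻²
  (e) [m²] · [s⁻²] = m²·s⁻²  ← same
Only (e) matches m²·s⁻².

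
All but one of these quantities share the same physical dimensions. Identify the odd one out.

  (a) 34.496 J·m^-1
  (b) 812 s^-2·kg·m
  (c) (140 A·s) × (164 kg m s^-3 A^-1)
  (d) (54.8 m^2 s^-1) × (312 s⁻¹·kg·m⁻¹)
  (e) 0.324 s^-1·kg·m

(e)

Dimensions:
  (a) J·m⁻¹ = N·m·m⁻¹ = kg·m·s⁻²
  (b) kg·m·s⁻²
  (c) [s·A] · [kg·m·s⁻³·A⁻¹] = kg·m·s⁻²
  (d) [m²·s⁻¹] · [kg·m⁻¹·s⁻¹] = kg·m·s⁻²
  (e) kg·m·s⁻¹
All reduce to kg·m·s⁻² except (e), which is kg·m·s⁻¹.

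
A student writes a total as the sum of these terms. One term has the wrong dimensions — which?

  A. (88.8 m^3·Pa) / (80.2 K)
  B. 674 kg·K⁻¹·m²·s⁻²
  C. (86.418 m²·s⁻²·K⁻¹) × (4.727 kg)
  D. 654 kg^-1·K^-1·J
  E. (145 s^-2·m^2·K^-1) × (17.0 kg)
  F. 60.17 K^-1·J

In SI base units:
  A. [kg·m²·s⁻²] / [K] = kg·m²·s⁻²·K⁻¹
  B. kg·m²·s⁻²·K⁻¹
  C. [m²·s⁻²·K⁻¹] · [kg] = kg·m²·s⁻²·K⁻¹
  D. J·kg⁻¹·K⁻¹ = N·m·kg⁻¹·K⁻¹ = m²·s⁻²·K⁻¹
  E. [m²·s⁻²·K⁻¹] · [kg] = kg·m²·s⁻²·K⁻¹
  F. J·K⁻¹ = N·m·K⁻¹ = kg·m²·s⁻²·K⁻¹
All reduce to kg·m²·s⁻²·K⁻¹ except D., which is m²·s⁻²·K⁻¹.

D.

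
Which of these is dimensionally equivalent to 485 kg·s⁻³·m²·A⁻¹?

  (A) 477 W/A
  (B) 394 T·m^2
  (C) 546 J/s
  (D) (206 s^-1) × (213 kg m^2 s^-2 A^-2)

Reference: kg·m²·s⁻³·A⁻¹.
Each option:
  (A) W·A⁻¹ = J·s⁻¹·A⁻¹ = kg·m²·s⁻³·A⁻¹  ← same
  (B) T·m² = Wb·m⁻²·m² = kg·m²·s⁻²·A⁻¹
  (C) J·s⁻¹ = N·m·s⁻¹ = kg·m²·s⁻³
  (D) [s⁻¹] · [kg·m²·s⁻²·A⁻²] = kg·m²·s⁻³·A⁻²
Only (A) matches kg·m²·s⁻³·A⁻¹.

(A)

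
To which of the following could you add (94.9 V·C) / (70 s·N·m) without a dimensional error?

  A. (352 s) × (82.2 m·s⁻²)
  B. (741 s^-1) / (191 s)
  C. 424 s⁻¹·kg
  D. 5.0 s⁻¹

D.

Reference: [kg·m²·s⁻²] / [kg·m²·s⁻¹] = s⁻¹.
Each option:
  A. [s] · [m·s⁻²] = m·s⁻¹
  B. [s⁻¹] / [s] = s⁻²
  C. kg·s⁻¹
  D. s⁻¹  ← same
Only D. matches s⁻¹.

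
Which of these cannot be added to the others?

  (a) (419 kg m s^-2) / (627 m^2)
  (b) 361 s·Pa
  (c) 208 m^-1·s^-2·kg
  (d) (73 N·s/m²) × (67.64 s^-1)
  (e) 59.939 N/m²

Expand each in SI base units:
  (a) [kg·m·s⁻²] / [m²] = kg·m⁻¹·s⁻²
  (b) Pa·s = N·m⁻²·s = kg·m⁻¹·s⁻¹
  (c) kg·m⁻¹·s⁻²
  (d) [kg·m⁻¹·s⁻¹] · [s⁻¹] = kg·m⁻¹·s⁻²
  (e) N·m⁻² = kg·m·s⁻²·m⁻² = kg·m⁻¹·s⁻²
All reduce to kg·m⁻¹·s⁻² except (b), which is kg·m⁻¹·s⁻¹.

(b)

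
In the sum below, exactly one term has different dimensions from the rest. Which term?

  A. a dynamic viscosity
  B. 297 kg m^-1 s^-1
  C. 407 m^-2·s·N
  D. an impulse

D.

Expand each in SI base units:
  A. [dynamic viscosity] = kg·m⁻¹·s⁻¹
  B. kg·m⁻¹·s⁻¹
  C. N·s·m⁻² = kg·m·s⁻²·s·m⁻² = kg·m⁻¹·s⁻¹
  D. [impulse] = kg·m·s⁻¹
All reduce to kg·m⁻¹·s⁻¹ except D., which is kg·m·s⁻¹.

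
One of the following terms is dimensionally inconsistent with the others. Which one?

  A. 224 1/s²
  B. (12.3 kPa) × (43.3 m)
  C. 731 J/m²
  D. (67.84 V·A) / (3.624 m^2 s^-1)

A.

Dimensions:
  A. s⁻²
  B. [kg·m⁻¹·s⁻²] · [m] = kg·s⁻²
  C. J·m⁻² = N·m·m⁻² = kg·s⁻²
  D. [kg·m²·s⁻³] / [m²·s⁻¹] = kg·s⁻²
All reduce to kg·s⁻² except A., which is s⁻².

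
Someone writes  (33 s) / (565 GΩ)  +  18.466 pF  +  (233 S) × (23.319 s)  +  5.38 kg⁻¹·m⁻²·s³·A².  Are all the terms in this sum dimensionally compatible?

Work out the base dimensions of each:
  (33 s) / (565 GΩ):  [s] / [kg·m²·s⁻³·A⁻²] = kg⁻¹·m⁻²·s⁴·A²
  18.466 pF:  F = C·V⁻¹ = kg⁻¹·m⁻²·s⁴·A²
  (233 S) × (23.319 s):  [kg⁻¹·m⁻²·s³·A²] · [s] = kg⁻¹·m⁻²·s⁴·A²
  5.38 kg⁻¹·m⁻²·s³·A²:  kg⁻¹·m⁻²·s³·A²
The terms do not share a single dimension (kg⁻¹·m⁻²·s³·A² vs kg⁻¹·m⁻²·s⁴·A²).

No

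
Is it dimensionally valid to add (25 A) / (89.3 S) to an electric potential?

Yes

Expand each in SI base units:
  (25 A) / (89.3 S):  [A] / [kg⁻¹·m⁻²·s³·A²] = kg·m²·s⁻³·A⁻¹
  an electric potential:  [electric potential] = kg·m²·s⁻³·A⁻¹
Both are kg·m²·s⁻³·A⁻¹, so they have the same dimensions and can be added.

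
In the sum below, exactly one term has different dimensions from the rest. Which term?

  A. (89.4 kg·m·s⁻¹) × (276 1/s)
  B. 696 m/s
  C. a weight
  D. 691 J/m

Work out the base dimensions of each:
  A. [kg·m·s⁻¹] · [s⁻¹] = kg·m·s⁻²
  B. m·s⁻¹
  C. [weight] = kg·m·s⁻²
  D. J·m⁻¹ = N·m·m⁻¹ = kg·m·s⁻²
All reduce to kg·m·s⁻² except B., which is m·s⁻¹.

B.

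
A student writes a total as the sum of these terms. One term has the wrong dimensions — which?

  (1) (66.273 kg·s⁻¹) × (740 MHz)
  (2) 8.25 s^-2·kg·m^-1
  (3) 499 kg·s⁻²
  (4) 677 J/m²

(2)

In SI base units:
  (1) [kg·s⁻¹] · [s⁻¹] = kg·s⁻²
  (2) kg·m⁻¹·s⁻²
  (3) kg·s⁻²
  (4) J·m⁻² = N·m·m⁻² = kg·s⁻²
All reduce to kg·s⁻² except (2), which is kg·m⁻¹·s⁻².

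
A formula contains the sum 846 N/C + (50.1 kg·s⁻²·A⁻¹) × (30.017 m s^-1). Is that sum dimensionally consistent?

Yes

Dimensions:
  846 N/C:  N·C⁻¹ = kg·m·s⁻²·(s·A)⁻¹ = kg·m·s⁻³·A⁻¹
  (50.1 kg·s⁻²·A⁻¹) × (30.017 m s^-1):  [kg·s⁻²·A⁻¹] · [m·s⁻¹] = kg·m·s⁻³·A⁻¹
Both are kg·m·s⁻³·A⁻¹, so they have the same dimensions and can be added.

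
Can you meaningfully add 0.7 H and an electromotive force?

Reduce each to base SI dimensions:
  0.7 H:  H = V·s·A⁻¹ = kg·m²·s⁻²·A⁻²
  an electromotive force:  [electromotive force] = kg·m²·s⁻³·A⁻¹
kg·m²·s⁻²·A⁻² ≠ kg·m²·s⁻³·A⁻¹, so they cannot be added.

No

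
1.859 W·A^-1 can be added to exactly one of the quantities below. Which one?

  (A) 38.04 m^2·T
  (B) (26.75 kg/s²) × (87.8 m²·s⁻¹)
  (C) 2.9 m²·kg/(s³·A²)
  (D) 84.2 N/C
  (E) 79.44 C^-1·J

Reference: W·A⁻¹ = J·s⁻¹·A⁻¹ = kg·m²·s⁻³·A⁻¹.
Each option:
  (A) T·m² = Wb·m⁻²·m² = kg·m²·s⁻²·A⁻¹
  (B) [kg·s⁻²] · [m²·s⁻¹] = kg·m²·s⁻³
  (C) kg·m²·s⁻³·A⁻²
  (D) N·C⁻¹ = kg·m·s⁻²·(s·A)⁻¹ = kg·m·s⁻³·A⁻¹
  (E) J·C⁻¹ = N·m·(s·A)⁻¹ = kg·m²·s⁻³·A⁻¹  ← same
Only (E) matches kg·m²·s⁻³·A⁻¹.

(E)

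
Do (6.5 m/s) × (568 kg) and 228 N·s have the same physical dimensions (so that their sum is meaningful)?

Yes

Expand each in SI base units:
  (6.5 m/s) × (568 kg):  [m·s⁻¹] · [kg] = kg·m·s⁻¹
  228 N·s:  N·s = kg·m·s⁻²·s = kg·m·s⁻¹
Both are kg·m·s⁻¹, so they have the same dimensions and can be added.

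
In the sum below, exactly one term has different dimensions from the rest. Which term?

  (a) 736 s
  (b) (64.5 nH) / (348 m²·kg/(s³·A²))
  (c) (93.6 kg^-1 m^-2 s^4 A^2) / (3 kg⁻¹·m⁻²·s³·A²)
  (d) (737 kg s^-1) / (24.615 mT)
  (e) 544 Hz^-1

Dimensions:
  (a) s
  (b) [kg·m²·s⁻²·A⁻²] / [kg·m²·s⁻³·A⁻²] = s
  (c) [kg⁻¹·m⁻²·s⁴·A²] / [kg⁻¹·m⁻²·s³·A²] = s
  (d) [kg·s⁻¹] / [kg·s⁻²·A⁻¹] = s·A
  (e) Hz⁻¹ = (s⁻¹)⁻¹ = s
All reduce to s except (d), which is s·A.

(d)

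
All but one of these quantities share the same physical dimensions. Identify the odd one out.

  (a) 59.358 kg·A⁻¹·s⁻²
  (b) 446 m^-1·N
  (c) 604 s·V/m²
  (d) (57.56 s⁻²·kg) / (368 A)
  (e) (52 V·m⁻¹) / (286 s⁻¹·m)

(b)

Expand each in SI base units:
  (a) kg·s⁻²·A⁻¹
  (b) N·m⁻¹ = kg·m·s⁻²·m⁻¹ = kg·s⁻²
  (c) V·s·m⁻² = J·C⁻¹·s·m⁻² = kg·s⁻²·A⁻¹
  (d) [kg·s⁻²] / [A] = kg·s⁻²·A⁻¹
  (e) [kg·m·s⁻³·A⁻¹] / [m·s⁻¹] = kg·s⁻²·A⁻¹
All reduce to kg·s⁻²·A⁻¹ except (b), which is kg·s⁻².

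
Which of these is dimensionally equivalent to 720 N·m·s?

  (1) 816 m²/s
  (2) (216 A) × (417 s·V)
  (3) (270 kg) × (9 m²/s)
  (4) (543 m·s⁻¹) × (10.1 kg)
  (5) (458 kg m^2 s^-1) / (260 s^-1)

Reference: N·m·s = kg·m·s⁻²·m·s = kg·m²·s⁻¹.
Each option:
  (1) m²·s⁻¹
  (2) [A] · [kg·m²·s⁻²·A⁻¹] = kg·m²·s⁻²
  (3) [kg] · [m²·s⁻¹] = kg·m²·s⁻¹  ← same
  (4) [m·s⁻¹] · [kg] = kg·m·s⁻¹
  (5) [kg·m²·s⁻¹] / [s⁻¹] = kg·m²
Only (3) matches kg·m²·s⁻¹.

(3)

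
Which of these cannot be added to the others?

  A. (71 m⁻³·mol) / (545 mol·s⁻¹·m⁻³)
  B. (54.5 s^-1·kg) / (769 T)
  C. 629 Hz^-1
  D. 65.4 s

B.

Work out the base dimensions of each:
  A. [m⁻³·mol] / [m⁻³·s⁻¹·mol] = s
  B. [kg·s⁻¹] / [kg·s⁻²·A⁻¹] = s·A
  C. Hz⁻¹ = (s⁻¹)⁻¹ = s
  D. s
All reduce to s except B., which is s·A.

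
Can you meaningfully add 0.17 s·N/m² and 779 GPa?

No

In SI base units:
  0.17 s·N/m²:  N·s·m⁻² = kg·m·s⁻²·s·m⁻² = kg·m⁻¹·s⁻¹
  779 GPa:  Pa = N·m⁻² = kg·m⁻¹·s⁻²
kg·m⁻¹·s⁻¹ ≠ kg·m⁻¹·s⁻², so they cannot be added.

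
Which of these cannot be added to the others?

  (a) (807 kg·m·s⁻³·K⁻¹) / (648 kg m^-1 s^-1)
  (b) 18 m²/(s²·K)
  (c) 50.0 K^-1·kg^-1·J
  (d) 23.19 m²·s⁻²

In SI base units:
  (a) [kg·m·s⁻³·K⁻¹] / [kg·m⁻¹·s⁻¹] = m²·s⁻²·K⁻¹
  (b) m²·s⁻²·K⁻¹
  (c) J·kg⁻¹·K⁻¹ = N·m·kg⁻¹·K⁻¹ = m²·s⁻²·K⁻¹
  (d) m²·s⁻²
All reduce to m²·s⁻²·K⁻¹ except (d), which is m²·s⁻².

(d)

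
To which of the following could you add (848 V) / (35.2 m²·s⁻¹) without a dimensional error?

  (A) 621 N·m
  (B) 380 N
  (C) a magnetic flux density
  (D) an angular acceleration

(C)

Reference: [kg·m²·s⁻³·A⁻¹] / [m²·s⁻¹] = kg·s⁻²·A⁻¹.
Each option:
  (A) N·m = kg·m·s⁻²·m = kg·m²·s⁻²
  (B) N = kg·m·s⁻²
  (C) [magnetic flux density] = kg·s⁻²·A⁻¹  ← same
  (D) [angular acceleration] = s⁻²
Only (C) matches kg·s⁻²·A⁻¹.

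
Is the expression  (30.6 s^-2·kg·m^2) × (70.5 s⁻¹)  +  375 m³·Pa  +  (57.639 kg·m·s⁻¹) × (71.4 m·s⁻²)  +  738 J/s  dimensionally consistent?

Expand each in SI base units:
  (30.6 s^-2·kg·m^2) × (70.5 s⁻¹):  [kg·m²·s⁻²] · [s⁻¹] = kg·m²·s⁻³
  375 m³·Pa:  Pa·m³ = N·m⁻²·m³ = kg·m²·s⁻²
  (57.639 kg·m·s⁻¹) × (71.4 m·s⁻²):  [kg·m·s⁻¹] · [m·s⁻²] = kg·m²·s⁻³
  738 J/s:  J·s⁻¹ = N·m·s⁻¹ = kg·m²·s⁻³
The terms do not share a single dimension (kg·m²·s⁻² vs kg·m²·s⁻³).

No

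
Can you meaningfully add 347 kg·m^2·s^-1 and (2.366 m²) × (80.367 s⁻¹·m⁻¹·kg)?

Work out the base dimensions of each:
  347 kg·m^2·s^-1:  kg·m²·s⁻¹
  (2.366 m²) × (80.367 s⁻¹·m⁻¹·kg):  [m²] · [kg·m⁻¹·s⁻¹] = kg·m·s⁻¹
kg·m²·s⁻¹ ≠ kg·m·s⁻¹, so they cannot be added.

No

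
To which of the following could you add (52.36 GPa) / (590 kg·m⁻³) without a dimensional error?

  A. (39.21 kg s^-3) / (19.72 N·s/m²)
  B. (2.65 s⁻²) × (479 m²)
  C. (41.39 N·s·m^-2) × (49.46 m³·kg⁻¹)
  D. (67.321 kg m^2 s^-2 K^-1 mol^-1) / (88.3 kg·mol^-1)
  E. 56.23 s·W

Reference: [kg·m⁻¹·s⁻²] / [kg·m⁻³] = m²·s⁻².
Each option:
  A. [kg·s⁻³] / [kg·m⁻¹·s⁻¹] = m·s⁻²
  B. [s⁻²] · [m²] = m²·s⁻²  ← same
  C. [kg·m⁻¹·s⁻¹] · [kg⁻¹·m³] = m²·s⁻¹
  D. [kg·m²·s⁻²·K⁻¹·mol⁻¹] / [kg·mol⁻¹] = m²·s⁻²·K⁻¹
  E. W·s = J·s⁻¹·s = kg·m²·s⁻²
Only B. matches m²·s⁻².

B.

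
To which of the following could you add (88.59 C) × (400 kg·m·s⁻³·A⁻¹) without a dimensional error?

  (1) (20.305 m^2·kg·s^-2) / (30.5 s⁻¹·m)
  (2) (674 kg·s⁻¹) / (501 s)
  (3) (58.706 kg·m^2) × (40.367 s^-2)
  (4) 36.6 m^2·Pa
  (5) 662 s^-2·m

(4)

Reference: [s·A] · [kg·m·s⁻³·A⁻¹] = kg·m·s⁻².
Each option:
  (1) [kg·m²·s⁻²] / [m·s⁻¹] = kg·m·s⁻¹
  (2) [kg·s⁻¹] / [s] = kg·s⁻²
  (3) [kg·m²] · [s⁻²] = kg·m²·s⁻²
  (4) Pa·m² = N·m⁻²·m² = kg·m·s⁻²  ← same
  (5) m·s⁻²
Only (4) matches kg·m·s⁻².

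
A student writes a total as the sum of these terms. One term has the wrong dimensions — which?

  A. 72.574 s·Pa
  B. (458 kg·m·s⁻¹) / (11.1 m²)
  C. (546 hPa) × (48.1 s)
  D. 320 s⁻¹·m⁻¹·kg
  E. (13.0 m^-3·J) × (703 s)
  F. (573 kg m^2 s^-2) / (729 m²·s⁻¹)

F.

Reduce each to base SI dimensions:
  A. Pa·s = N·m⁻²·s = kg·m⁻¹·s⁻¹
  B. [kg·m·s⁻¹] / [m²] = kg·m⁻¹·s⁻¹
  C. [kg·m⁻¹·s⁻²] · [s] = kg·m⁻¹·s⁻¹
  D. kg·m⁻¹·s⁻¹
  E. [kg·m⁻¹·s⁻²] · [s] = kg·m⁻¹·s⁻¹
  F. [kg·m²·s⁻²] / [m²·s⁻¹] = kg·s⁻¹
All reduce to kg·m⁻¹·s⁻¹ except F., which is kg·s⁻¹.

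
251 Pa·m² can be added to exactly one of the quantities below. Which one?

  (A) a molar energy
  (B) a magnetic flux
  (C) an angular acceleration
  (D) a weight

Reference: Pa·m² = N·m⁻²·m² = kg·m·s⁻².
Each option:
  (A) [molar energy] = kg·m²·s⁻²·mol⁻¹
  (B) [magnetic flux] = kg·m²·s⁻²·A⁻¹
  (C) [angular acceleration] = s⁻²
  (D) [weight] = kg·m·s⁻²  ← same
Only (D) matches kg·m·s⁻².

(D)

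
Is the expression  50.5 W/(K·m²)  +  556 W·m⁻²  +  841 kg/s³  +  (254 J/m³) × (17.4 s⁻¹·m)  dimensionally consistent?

No

Reduce each to base SI dimensions:
  50.5 W/(K·m²):  W·m⁻²·K⁻¹ = J·s⁻¹·m⁻²·K⁻¹ = kg·s⁻³·K⁻¹
  556 W·m⁻²:  W·m⁻² = J·s⁻¹·m⁻² = kg·s⁻³
  841 kg/s³:  kg·s⁻³
  (254 J/m³) × (17.4 s⁻¹·m):  [kg·m⁻¹·s⁻²] · [m·s⁻¹] = kg·s⁻³
The terms do not share a single dimension (kg·s⁻³ vs kg·s⁻³·K⁻¹).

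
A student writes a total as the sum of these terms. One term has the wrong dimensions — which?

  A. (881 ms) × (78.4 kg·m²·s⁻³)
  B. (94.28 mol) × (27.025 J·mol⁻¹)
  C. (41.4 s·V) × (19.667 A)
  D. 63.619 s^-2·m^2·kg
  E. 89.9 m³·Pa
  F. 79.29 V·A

Reduce each to base SI dimensions:
  A. [s] · [kg·m²·s⁻³] = kg·m²·s⁻²
  B. [mol] · [kg·m²·s⁻²·mol⁻¹] = kg·m²·s⁻²
  C. [kg·m²·s⁻²·A⁻¹] · [A] = kg·m²·s⁻²
  D. kg·m²·s⁻²
  E. Pa·m³ = N·m⁻²·m³ = kg·m²·s⁻²
  F. V·A = J·C⁻¹·A = kg·m²·s⁻³
All reduce to kg·m²·s⁻² except F., which is kg·m²·s⁻³.

F.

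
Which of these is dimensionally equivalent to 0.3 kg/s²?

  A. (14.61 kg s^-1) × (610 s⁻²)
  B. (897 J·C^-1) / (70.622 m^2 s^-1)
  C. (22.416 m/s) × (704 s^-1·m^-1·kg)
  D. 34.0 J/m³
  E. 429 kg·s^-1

Reference: kg·s⁻².
Each option:
  A. [kg·s⁻¹] · [s⁻²] = kg·s⁻³
  B. [kg·m²·s⁻³·A⁻¹] / [m²·s⁻¹] = kg·s⁻²·A⁻¹
  C. [m·s⁻¹] · [kg·m⁻¹·s⁻¹] = kg·s⁻²  ← same
  D. J·m⁻³ = N·m·m⁻³ = kg·m⁻¹·s⁻²
  E. kg·s⁻¹
Only C. matches kg·s⁻².

C.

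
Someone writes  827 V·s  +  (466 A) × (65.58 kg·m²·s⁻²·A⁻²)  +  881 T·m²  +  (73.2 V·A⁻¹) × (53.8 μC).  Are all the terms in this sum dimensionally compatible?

Dimensions:
  827 V·s:  V·s = J·C⁻¹·s = kg·m²·s⁻²·A⁻¹
  (466 A) × (65.58 kg·m²·s⁻²·A⁻²):  [A] · [kg·m²·s⁻²·A⁻²] = kg·m²·s⁻²·A⁻¹
  881 T·m²:  T·m² = Wb·m⁻²·m² = kg·m²·s⁻²·A⁻¹
  (73.2 V·A⁻¹) × (53.8 μC):  [kg·m²·s⁻³·A⁻²] · [s·A] = kg·m²·s⁻²·A⁻¹
Every term reduces to kg·m²·s⁻²·A⁻¹.

Yes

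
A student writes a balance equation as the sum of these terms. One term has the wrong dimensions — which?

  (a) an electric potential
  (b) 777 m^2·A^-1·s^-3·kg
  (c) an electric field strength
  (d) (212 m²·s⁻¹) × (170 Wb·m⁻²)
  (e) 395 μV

In SI base units:
  (a) [electric potential] = kg·m²·s⁻³·A⁻¹
  (b) kg·m²·s⁻³·A⁻¹
  (c) [electric field strength] = kg·m·s⁻³·A⁻¹
  (d) [m²·s⁻¹] · [kg·s⁻²·A⁻¹] = kg·m²·s⁻³·A⁻¹
  (e) V = J·C⁻¹ = kg·m²·s⁻³·A⁻¹
All reduce to kg·m²·s⁻³·A⁻¹ except (c), which is kg·m·s⁻³·A⁻¹.

(c)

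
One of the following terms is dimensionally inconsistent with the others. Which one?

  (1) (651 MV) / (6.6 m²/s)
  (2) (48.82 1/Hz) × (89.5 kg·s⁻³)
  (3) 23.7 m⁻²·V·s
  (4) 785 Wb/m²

Expand each in SI base units:
  (1) [kg·m²·s⁻³·A⁻¹] / [m²·s⁻¹] = kg·s⁻²·A⁻¹
  (2) [s] · [kg·s⁻³] = kg·s⁻²
  (3) V·s·m⁻² = J·C⁻¹·s·m⁻² = kg·s⁻²·A⁻¹
  (4) Wb·m⁻² = V·s·m⁻² = kg·s⁻²·A⁻¹
All reduce to kg·s⁻²·A⁻¹ except (2), which is kg·s⁻².

(2)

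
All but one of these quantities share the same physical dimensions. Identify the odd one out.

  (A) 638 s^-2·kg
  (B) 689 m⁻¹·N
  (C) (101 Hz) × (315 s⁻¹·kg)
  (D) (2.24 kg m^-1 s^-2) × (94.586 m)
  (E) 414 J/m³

(E)

In SI base units:
  (A) kg·s⁻²
  (B) N·m⁻¹ = kg·m·s⁻²·m⁻¹ = kg·s⁻²
  (C) [s⁻¹] · [kg·s⁻¹] = kg·s⁻²
  (D) [kg·m⁻¹·s⁻²] · [m] = kg·s⁻²
  (E) J·m⁻³ = N·m·m⁻³ = kg·m⁻¹·s⁻²
All reduce to kg·s⁻² except (E), which is kg·m⁻¹·s⁻².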